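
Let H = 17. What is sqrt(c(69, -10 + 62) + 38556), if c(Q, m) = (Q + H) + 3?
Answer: sqrt(38645) ≈ 196.58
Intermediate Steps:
c(Q, m) = 20 + Q (c(Q, m) = (Q + 17) + 3 = (17 + Q) + 3 = 20 + Q)
sqrt(c(69, -10 + 62) + 38556) = sqrt((20 + 69) + 38556) = sqrt(89 + 38556) = sqrt(38645)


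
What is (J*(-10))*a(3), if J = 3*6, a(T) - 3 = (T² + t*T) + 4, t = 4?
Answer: -5040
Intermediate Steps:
a(T) = 7 + T² + 4*T (a(T) = 3 + ((T² + 4*T) + 4) = 3 + (4 + T² + 4*T) = 7 + T² + 4*T)
J = 18
(J*(-10))*a(3) = (18*(-10))*(7 + 3² + 4*3) = -180*(7 + 9 + 12) = -180*28 = -5040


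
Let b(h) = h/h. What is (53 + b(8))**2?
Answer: 2916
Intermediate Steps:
b(h) = 1
(53 + b(8))**2 = (53 + 1)**2 = 54**2 = 2916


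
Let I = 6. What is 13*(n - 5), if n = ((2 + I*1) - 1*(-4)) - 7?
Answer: 0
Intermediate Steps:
n = 5 (n = ((2 + 6*1) - 1*(-4)) - 7 = ((2 + 6) + 4) - 7 = (8 + 4) - 7 = 12 - 7 = 5)
13*(n - 5) = 13*(5 - 5) = 13*0 = 0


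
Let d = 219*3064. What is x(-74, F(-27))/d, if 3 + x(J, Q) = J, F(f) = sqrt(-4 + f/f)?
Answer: -77/671016 ≈ -0.00011475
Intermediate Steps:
F(f) = I*sqrt(3) (F(f) = sqrt(-4 + 1) = sqrt(-3) = I*sqrt(3))
d = 671016
x(J, Q) = -3 + J
x(-74, F(-27))/d = (-3 - 74)/671016 = -77*1/671016 = -77/671016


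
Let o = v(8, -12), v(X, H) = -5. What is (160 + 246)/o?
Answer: -406/5 ≈ -81.200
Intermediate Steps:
o = -5
(160 + 246)/o = (160 + 246)/(-5) = 406*(-⅕) = -406/5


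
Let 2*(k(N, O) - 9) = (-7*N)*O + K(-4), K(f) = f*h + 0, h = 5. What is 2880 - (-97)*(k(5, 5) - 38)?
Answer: -18781/2 ≈ -9390.5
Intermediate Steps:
K(f) = 5*f (K(f) = f*5 + 0 = 5*f + 0 = 5*f)
k(N, O) = -1 - 7*N*O/2 (k(N, O) = 9 + ((-7*N)*O + 5*(-4))/2 = 9 + (-7*N*O - 20)/2 = 9 + (-20 - 7*N*O)/2 = 9 + (-10 - 7*N*O/2) = -1 - 7*N*O/2)
2880 - (-97)*(k(5, 5) - 38) = 2880 - (-97)*((-1 - 7/2*5*5) - 38) = 2880 - (-97)*((-1 - 175/2) - 38) = 2880 - (-97)*(-177/2 - 38) = 2880 - (-97)*(-253)/2 = 2880 - 1*24541/2 = 2880 - 24541/2 = -18781/2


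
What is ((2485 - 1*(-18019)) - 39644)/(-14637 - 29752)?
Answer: 19140/44389 ≈ 0.43119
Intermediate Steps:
((2485 - 1*(-18019)) - 39644)/(-14637 - 29752) = ((2485 + 18019) - 39644)/(-44389) = (20504 - 39644)*(-1/44389) = -19140*(-1/44389) = 19140/44389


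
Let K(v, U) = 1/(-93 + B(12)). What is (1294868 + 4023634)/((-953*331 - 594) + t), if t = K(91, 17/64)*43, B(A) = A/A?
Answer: -489302184/29075447 ≈ -16.829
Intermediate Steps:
B(A) = 1
K(v, U) = -1/92 (K(v, U) = 1/(-93 + 1) = 1/(-92) = -1/92)
t = -43/92 (t = -1/92*43 = -43/92 ≈ -0.46739)
(1294868 + 4023634)/((-953*331 - 594) + t) = (1294868 + 4023634)/((-953*331 - 594) - 43/92) = 5318502/((-315443 - 594) - 43/92) = 5318502/(-316037 - 43/92) = 5318502/(-29075447/92) = 5318502*(-92/29075447) = -489302184/29075447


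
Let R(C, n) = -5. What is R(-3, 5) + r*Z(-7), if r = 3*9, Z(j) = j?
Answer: -194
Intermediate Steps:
r = 27
R(-3, 5) + r*Z(-7) = -5 + 27*(-7) = -5 - 189 = -194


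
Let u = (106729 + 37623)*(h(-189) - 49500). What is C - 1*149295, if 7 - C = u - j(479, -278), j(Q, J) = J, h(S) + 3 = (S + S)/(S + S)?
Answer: 7145563138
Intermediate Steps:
h(S) = -2 (h(S) = -3 + (S + S)/(S + S) = -3 + (2*S)/((2*S)) = -3 + (2*S)*(1/(2*S)) = -3 + 1 = -2)
u = -7145712704 (u = (106729 + 37623)*(-2 - 49500) = 144352*(-49502) = -7145712704)
C = 7145712433 (C = 7 - (-7145712704 - 1*(-278)) = 7 - (-7145712704 + 278) = 7 - 1*(-7145712426) = 7 + 7145712426 = 7145712433)
C - 1*149295 = 7145712433 - 1*149295 = 7145712433 - 149295 = 7145563138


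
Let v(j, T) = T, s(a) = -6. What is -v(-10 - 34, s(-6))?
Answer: 6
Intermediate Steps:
-v(-10 - 34, s(-6)) = -1*(-6) = 6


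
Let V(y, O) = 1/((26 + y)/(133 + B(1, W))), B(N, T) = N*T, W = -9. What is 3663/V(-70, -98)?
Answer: -40293/31 ≈ -1299.8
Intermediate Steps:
V(y, O) = 1/(13/62 + y/124) (V(y, O) = 1/((26 + y)/(133 + 1*(-9))) = 1/((26 + y)/(133 - 9)) = 1/((26 + y)/124) = 1/((26 + y)*(1/124)) = 1/(13/62 + y/124))
3663/V(-70, -98) = 3663/((124/(26 - 70))) = 3663/((124/(-44))) = 3663/((124*(-1/44))) = 3663/(-31/11) = 3663*(-11/31) = -40293/31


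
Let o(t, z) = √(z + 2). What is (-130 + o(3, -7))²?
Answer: (130 - I*√5)² ≈ 16895.0 - 581.38*I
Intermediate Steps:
o(t, z) = √(2 + z)
(-130 + o(3, -7))² = (-130 + √(2 - 7))² = (-130 + √(-5))² = (-130 + I*√5)²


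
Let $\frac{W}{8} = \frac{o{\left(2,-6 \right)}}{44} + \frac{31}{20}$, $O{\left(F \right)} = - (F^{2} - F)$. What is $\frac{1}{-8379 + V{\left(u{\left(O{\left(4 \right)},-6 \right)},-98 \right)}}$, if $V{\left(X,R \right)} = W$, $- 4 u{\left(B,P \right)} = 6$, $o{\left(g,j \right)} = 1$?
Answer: $- \frac{55}{460153} \approx -0.00011953$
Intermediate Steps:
$O{\left(F \right)} = F - F^{2}$
$W = \frac{692}{55}$ ($W = 8 \left(1 \cdot \frac{1}{44} + \frac{31}{20}\right) = 8 \left(1 \cdot \frac{1}{44} + 31 \cdot \frac{1}{20}\right) = 8 \left(\frac{1}{44} + \frac{31}{20}\right) = 8 \cdot \frac{173}{110} = \frac{692}{55} \approx 12.582$)
$u{\left(B,P \right)} = - \frac{3}{2}$ ($u{\left(B,P \right)} = \left(- \frac{1}{4}\right) 6 = - \frac{3}{2}$)
$V{\left(X,R \right)} = \frac{692}{55}$
$\frac{1}{-8379 + V{\left(u{\left(O{\left(4 \right)},-6 \right)},-98 \right)}} = \frac{1}{-8379 + \frac{692}{55}} = \frac{1}{- \frac{460153}{55}} = - \frac{55}{460153}$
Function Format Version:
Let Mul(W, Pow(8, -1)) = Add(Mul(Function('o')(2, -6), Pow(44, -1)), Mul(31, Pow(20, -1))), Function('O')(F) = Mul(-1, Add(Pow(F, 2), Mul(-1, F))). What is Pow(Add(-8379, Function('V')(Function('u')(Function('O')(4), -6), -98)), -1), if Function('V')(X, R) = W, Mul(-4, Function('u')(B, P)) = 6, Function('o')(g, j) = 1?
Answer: Rational(-55, 460153) ≈ -0.00011953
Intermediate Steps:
Function('O')(F) = Add(F, Mul(-1, Pow(F, 2)))
W = Rational(692, 55) (W = Mul(8, Add(Mul(1, Pow(44, -1)), Mul(31, Pow(20, -1)))) = Mul(8, Add(Mul(1, Rational(1, 44)), Mul(31, Rational(1, 20)))) = Mul(8, Add(Rational(1, 44), Rational(31, 20))) = Mul(8, Rational(173, 110)) = Rational(692, 55) ≈ 12.582)
Function('u')(B, P) = Rational(-3, 2) (Function('u')(B, P) = Mul(Rational(-1, 4), 6) = Rational(-3, 2))
Function('V')(X, R) = Rational(692, 55)
Pow(Add(-8379, Function('V')(Function('u')(Function('O')(4), -6), -98)), -1) = Pow(Add(-8379, Rational(692, 55)), -1) = Pow(Rational(-460153, 55), -1) = Rational(-55, 460153)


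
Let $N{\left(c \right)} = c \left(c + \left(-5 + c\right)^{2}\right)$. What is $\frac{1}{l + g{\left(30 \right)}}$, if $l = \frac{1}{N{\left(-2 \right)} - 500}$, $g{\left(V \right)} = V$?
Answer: $\frac{594}{17819} \approx 0.033335$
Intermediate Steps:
$l = - \frac{1}{594}$ ($l = \frac{1}{- 2 \left(-2 + \left(-5 - 2\right)^{2}\right) - 500} = \frac{1}{- 2 \left(-2 + \left(-7\right)^{2}\right) - 500} = \frac{1}{- 2 \left(-2 + 49\right) - 500} = \frac{1}{\left(-2\right) 47 - 500} = \frac{1}{-94 - 500} = \frac{1}{-594} = - \frac{1}{594} \approx -0.0016835$)
$\frac{1}{l + g{\left(30 \right)}} = \frac{1}{- \frac{1}{594} + 30} = \frac{1}{\frac{17819}{594}} = \frac{594}{17819}$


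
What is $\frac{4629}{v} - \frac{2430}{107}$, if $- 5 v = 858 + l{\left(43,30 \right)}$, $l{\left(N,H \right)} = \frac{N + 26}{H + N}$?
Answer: $- \frac{111051295}{2236407} \approx -49.656$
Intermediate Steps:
$l{\left(N,H \right)} = \frac{26 + N}{H + N}$
$v = - \frac{62703}{365}$ ($v = - \frac{858 + \frac{26 + 43}{30 + 43}}{5} = - \frac{858 + \frac{1}{73} \cdot 69}{5} = - \frac{858 + \frac{69}{73}}{5} = \left(- \frac{1}{5}\right) \frac{62703}{73} = - \frac{62703}{365} \approx -171.79$)
$\frac{4629}{v} - \frac{2430}{107} = \frac{4629}{- \frac{62703}{365}} - \frac{2430}{107} = 4629 \left(- \frac{365}{62703}\right) - \frac{2430}{107} = - \frac{563195}{20901} - \frac{2430}{107} = - \frac{111051295}{2236407}$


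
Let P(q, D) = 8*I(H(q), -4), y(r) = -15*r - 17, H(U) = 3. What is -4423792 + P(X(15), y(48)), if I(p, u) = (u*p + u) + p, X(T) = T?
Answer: -4423896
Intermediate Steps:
y(r) = -17 - 15*r
I(p, u) = p + u + p*u (I(p, u) = (p*u + u) + p = (u + p*u) + p = p + u + p*u)
P(q, D) = -104 (P(q, D) = 8*(3 - 4 + 3*(-4)) = 8*(3 - 4 - 12) = 8*(-13) = -104)
-4423792 + P(X(15), y(48)) = -4423792 - 104 = -4423896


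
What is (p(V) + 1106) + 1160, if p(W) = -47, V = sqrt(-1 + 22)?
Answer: 2219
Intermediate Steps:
V = sqrt(21) ≈ 4.5826
(p(V) + 1106) + 1160 = (-47 + 1106) + 1160 = 1059 + 1160 = 2219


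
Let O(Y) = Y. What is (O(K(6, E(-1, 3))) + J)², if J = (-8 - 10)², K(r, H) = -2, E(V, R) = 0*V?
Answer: 103684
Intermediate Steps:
E(V, R) = 0
J = 324 (J = (-18)² = 324)
(O(K(6, E(-1, 3))) + J)² = (-2 + 324)² = 322² = 103684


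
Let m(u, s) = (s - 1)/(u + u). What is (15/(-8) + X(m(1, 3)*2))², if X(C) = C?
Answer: 1/64 ≈ 0.015625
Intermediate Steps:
m(u, s) = (-1 + s)/(2*u) (m(u, s) = (-1 + s)/((2*u)) = (-1 + s)*(1/(2*u)) = (-1 + s)/(2*u))
(15/(-8) + X(m(1, 3)*2))² = (15/(-8) + ((½)*(-1 + 3)/1)*2)² = (15*(-⅛) + ((½)*1*2)*2)² = (-15/8 + 1*2)² = (-15/8 + 2)² = (⅛)² = 1/64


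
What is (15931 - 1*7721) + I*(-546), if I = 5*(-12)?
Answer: 40970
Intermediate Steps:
I = -60
(15931 - 1*7721) + I*(-546) = (15931 - 1*7721) - 60*(-546) = (15931 - 7721) + 32760 = 8210 + 32760 = 40970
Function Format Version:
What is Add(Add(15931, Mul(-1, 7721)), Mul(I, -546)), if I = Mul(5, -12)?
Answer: 40970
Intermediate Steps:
I = -60
Add(Add(15931, Mul(-1, 7721)), Mul(I, -546)) = Add(Add(15931, Mul(-1, 7721)), Mul(-60, -546)) = Add(Add(15931, -7721), 32760) = Add(8210, 32760) = 40970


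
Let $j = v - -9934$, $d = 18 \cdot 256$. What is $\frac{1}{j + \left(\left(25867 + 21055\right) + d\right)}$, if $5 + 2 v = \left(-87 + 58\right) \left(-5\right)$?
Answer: $\frac{1}{61534} \approx 1.6251 \cdot 10^{-5}$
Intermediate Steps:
$v = 70$ ($v = - \frac{5}{2} + \frac{\left(-87 + 58\right) \left(-5\right)}{2} = - \frac{5}{2} + \frac{\left(-29\right) \left(-5\right)}{2} = - \frac{5}{2} + \frac{1}{2} \cdot 145 = - \frac{5}{2} + \frac{145}{2} = 70$)
$d = 4608$
$j = 10004$ ($j = 70 - -9934 = 70 + 9934 = 10004$)
$\frac{1}{j + \left(\left(25867 + 21055\right) + d\right)} = \frac{1}{10004 + \left(\left(25867 + 21055\right) + 4608\right)} = \frac{1}{10004 + \left(46922 + 4608\right)} = \frac{1}{10004 + 51530} = \frac{1}{61534}$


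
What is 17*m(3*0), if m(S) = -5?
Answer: -85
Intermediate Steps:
17*m(3*0) = 17*(-5) = -85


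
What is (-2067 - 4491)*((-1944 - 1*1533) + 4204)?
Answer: -4767666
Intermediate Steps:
(-2067 - 4491)*((-1944 - 1*1533) + 4204) = -6558*((-1944 - 1533) + 4204) = -6558*(-3477 + 4204) = -6558*727 = -4767666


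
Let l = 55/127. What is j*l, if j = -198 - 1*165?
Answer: -19965/127 ≈ -157.20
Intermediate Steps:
j = -363 (j = -198 - 165 = -363)
l = 55/127 (l = 55*(1/127) = 55/127 ≈ 0.43307)
j*l = -363*55/127 = -19965/127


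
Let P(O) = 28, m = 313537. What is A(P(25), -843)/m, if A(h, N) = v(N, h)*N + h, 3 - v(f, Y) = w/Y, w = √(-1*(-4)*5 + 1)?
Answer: -2501/313537 + 843*√21/8779036 ≈ -0.0075367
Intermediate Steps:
w = √21 (w = √(4*5 + 1) = √(20 + 1) = √21 ≈ 4.5826)
v(f, Y) = 3 - √21/Y
A(h, N) = h + N*(3 - √21/h) (A(h, N) = (3 - √21/h)*N + h = N*(3 - √21/h) + h = h + N*(3 - √21/h))
A(P(25), -843)/m = (28 + 3*(-843) - 1*(-843)*√21/28)/313537 = (28 - 2529 - 1*(-843)*√21*1/28)*(1/313537) = (28 - 2529 + 843*√21/28)*(1/313537) = (-2501 + 843*√21/28)*(1/313537) = -2501/313537 + 843*√21/8779036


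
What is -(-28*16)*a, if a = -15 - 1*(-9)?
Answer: -2688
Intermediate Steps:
a = -6 (a = -15 + 9 = -6)
-(-28*16)*a = -(-28*16)*(-6) = -(-448)*(-6) = -1*2688 = -2688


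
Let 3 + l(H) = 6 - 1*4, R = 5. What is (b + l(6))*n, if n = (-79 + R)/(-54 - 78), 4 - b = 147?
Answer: -888/11 ≈ -80.727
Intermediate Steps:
b = -143 (b = 4 - 1*147 = 4 - 147 = -143)
n = 37/66 (n = (-79 + 5)/(-54 - 78) = -74/(-132) = -74*(-1/132) = 37/66 ≈ 0.56061)
l(H) = -1 (l(H) = -3 + (6 - 1*4) = -3 + (6 - 4) = -3 + 2 = -1)
(b + l(6))*n = (-143 - 1)*(37/66) = -144*37/66 = -888/11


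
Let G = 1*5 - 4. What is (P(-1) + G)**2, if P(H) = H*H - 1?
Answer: 1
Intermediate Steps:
P(H) = -1 + H**2 (P(H) = H**2 - 1 = -1 + H**2)
G = 1 (G = 5 - 4 = 1)
(P(-1) + G)**2 = ((-1 + (-1)**2) + 1)**2 = ((-1 + 1) + 1)**2 = (0 + 1)**2 = 1**2 = 1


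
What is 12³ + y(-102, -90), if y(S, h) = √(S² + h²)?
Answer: 1728 + 6*√514 ≈ 1864.0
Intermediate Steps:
12³ + y(-102, -90) = 12³ + √((-102)² + (-90)²) = 1728 + √(10404 + 8100) = 1728 + √18504 = 1728 + 6*√514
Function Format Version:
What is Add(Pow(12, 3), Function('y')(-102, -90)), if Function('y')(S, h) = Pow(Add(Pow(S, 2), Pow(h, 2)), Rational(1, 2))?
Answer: Add(1728, Mul(6, Pow(514, Rational(1, 2)))) ≈ 1864.0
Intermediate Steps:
Add(Pow(12, 3), Function('y')(-102, -90)) = Add(Pow(12, 3), Pow(Add(Pow(-102, 2), Pow(-90, 2)), Rational(1, 2))) = Add(1728, Pow(Add(10404, 8100), Rational(1, 2))) = Add(1728, Pow(18504, Rational(1, 2))) = Add(1728, Mul(6, Pow(514, Rational(1, 2))))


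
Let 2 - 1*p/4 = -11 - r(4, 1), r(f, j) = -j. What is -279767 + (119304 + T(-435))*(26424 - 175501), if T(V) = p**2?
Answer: -18129235583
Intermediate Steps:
p = 48 (p = 8 - 4*(-11 - (-1)) = 8 - 4*(-11 - 1*(-1)) = 8 - 4*(-11 + 1) = 8 - 4*(-10) = 8 + 40 = 48)
T(V) = 2304 (T(V) = 48**2 = 2304)
-279767 + (119304 + T(-435))*(26424 - 175501) = -279767 + (119304 + 2304)*(26424 - 175501) = -279767 + 121608*(-149077) = -279767 - 18128955816 = -18129235583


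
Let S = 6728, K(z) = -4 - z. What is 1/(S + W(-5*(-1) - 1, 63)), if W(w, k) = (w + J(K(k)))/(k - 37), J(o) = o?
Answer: 26/174865 ≈ 0.00014869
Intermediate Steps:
W(w, k) = (-4 + w - k)/(-37 + k) (W(w, k) = (w + (-4 - k))/(k - 37) = (-4 + w - k)/(-37 + k))
1/(S + W(-5*(-1) - 1, 63)) = 1/(6728 + (-4 + (-5*(-1) - 1) - 1*63)/(-37 + 63)) = 1/(6728 + (-4 + (5 - 1) - 63)/26) = 1/(6728 + (-4 + 4 - 63)/26) = 1/(6728 + (1/26)*(-63)) = 1/(6728 - 63/26) = 1/(174865/26) = 26/174865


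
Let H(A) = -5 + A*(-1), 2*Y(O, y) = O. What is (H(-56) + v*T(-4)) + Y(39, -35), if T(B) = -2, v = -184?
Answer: 877/2 ≈ 438.50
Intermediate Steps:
Y(O, y) = O/2
H(A) = -5 - A
(H(-56) + v*T(-4)) + Y(39, -35) = ((-5 - 1*(-56)) - 184*(-2)) + (1/2)*39 = ((-5 + 56) + 368) + 39/2 = (51 + 368) + 39/2 = 419 + 39/2 = 877/2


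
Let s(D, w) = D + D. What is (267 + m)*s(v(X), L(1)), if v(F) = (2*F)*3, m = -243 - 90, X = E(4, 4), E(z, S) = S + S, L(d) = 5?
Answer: -6336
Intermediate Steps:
E(z, S) = 2*S
X = 8 (X = 2*4 = 8)
m = -333
v(F) = 6*F
s(D, w) = 2*D
(267 + m)*s(v(X), L(1)) = (267 - 333)*(2*(6*8)) = -132*48 = -66*96 = -6336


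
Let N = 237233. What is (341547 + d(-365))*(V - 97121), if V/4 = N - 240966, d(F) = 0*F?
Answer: -38271365991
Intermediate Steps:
d(F) = 0
V = -14932 (V = 4*(237233 - 240966) = 4*(-3733) = -14932)
(341547 + d(-365))*(V - 97121) = (341547 + 0)*(-14932 - 97121) = 341547*(-112053) = -38271365991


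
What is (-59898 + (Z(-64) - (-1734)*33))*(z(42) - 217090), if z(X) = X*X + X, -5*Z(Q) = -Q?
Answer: 2894278096/5 ≈ 5.7886e+8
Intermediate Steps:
Z(Q) = Q/5 (Z(Q) = -(-1)*Q/5 = Q/5)
z(X) = X + X² (z(X) = X² + X = X + X²)
(-59898 + (Z(-64) - (-1734)*33))*(z(42) - 217090) = (-59898 + ((⅕)*(-64) - (-1734)*33))*(42*(1 + 42) - 217090) = (-59898 + (-64/5 - 1*(-57222)))*(42*43 - 217090) = (-59898 + (-64/5 + 57222))*(1806 - 217090) = (-59898 + 286046/5)*(-215284) = -13444/5*(-215284) = 2894278096/5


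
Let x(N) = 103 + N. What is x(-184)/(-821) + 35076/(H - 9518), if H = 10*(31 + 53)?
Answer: -14047239/3562319 ≈ -3.9433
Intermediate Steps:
H = 840 (H = 10*84 = 840)
x(-184)/(-821) + 35076/(H - 9518) = (103 - 184)/(-821) + 35076/(840 - 9518) = -81*(-1/821) + 35076/(-8678) = 81/821 + 35076*(-1/8678) = 81/821 - 17538/4339 = -14047239/3562319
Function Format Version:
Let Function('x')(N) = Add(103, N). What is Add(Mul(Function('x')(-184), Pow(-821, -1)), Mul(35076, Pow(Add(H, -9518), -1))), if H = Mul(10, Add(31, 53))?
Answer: Rational(-14047239, 3562319) ≈ -3.9433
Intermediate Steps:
H = 840 (H = Mul(10, 84) = 840)
Add(Mul(Function('x')(-184), Pow(-821, -1)), Mul(35076, Pow(Add(H, -9518), -1))) = Add(Mul(Add(103, -184), Pow(-821, -1)), Mul(35076, Pow(Add(840, -9518), -1))) = Add(Mul(-81, Rational(-1, 821)), Mul(35076, Pow(-8678, -1))) = Add(Rational(81, 821), Mul(35076, Rational(-1, 8678))) = Add(Rational(81, 821), Rational(-17538, 4339)) = Rational(-14047239, 3562319)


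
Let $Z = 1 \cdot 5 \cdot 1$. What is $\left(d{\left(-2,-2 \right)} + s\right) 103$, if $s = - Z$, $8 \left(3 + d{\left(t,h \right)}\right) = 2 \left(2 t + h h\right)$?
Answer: $-824$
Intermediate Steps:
$d{\left(t,h \right)} = -3 + \frac{t}{2} + \frac{h^{2}}{4}$ ($d{\left(t,h \right)} = -3 + \frac{2 \left(2 t + h h\right)}{8} = -3 + \frac{2 \left(2 t + h^{2}\right)}{8} = -3 + \frac{2 \left(h^{2} + 2 t\right)}{8} = -3 + \frac{2 h^{2} + 4 t}{8} = -3 + \left(\frac{t}{2} + \frac{h^{2}}{4}\right) = -3 + \frac{t}{2} + \frac{h^{2}}{4}$)
$Z = 5$ ($Z = 5 \cdot 1 = 5$)
$s = -5$ ($s = \left(-1\right) 5 = -5$)
$\left(d{\left(-2,-2 \right)} + s\right) 103 = \left(\left(-3 + \frac{1}{2} \left(-2\right) + \frac{\left(-2\right)^{2}}{4}\right) - 5\right) 103 = \left(\left(-3 - 1 + \frac{1}{4} \cdot 4\right) - 5\right) 103 = \left(\left(-3 - 1 + 1\right) - 5\right) 103 = \left(-3 - 5\right) 103 = \left(-8\right) 103 = -824$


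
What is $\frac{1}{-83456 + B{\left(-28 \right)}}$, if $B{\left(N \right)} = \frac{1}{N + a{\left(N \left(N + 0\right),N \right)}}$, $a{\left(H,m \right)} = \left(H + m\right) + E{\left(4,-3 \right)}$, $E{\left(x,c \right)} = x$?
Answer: $- \frac{732}{61089791} \approx -1.1982 \cdot 10^{-5}$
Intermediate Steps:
$a{\left(H,m \right)} = 4 + H + m$ ($a{\left(H,m \right)} = \left(H + m\right) + 4 = 4 + H + m$)
$B{\left(N \right)} = \frac{1}{4 + N^{2} + 2 N}$ ($B{\left(N \right)} = \frac{1}{N + \left(4 + N \left(N + 0\right) + N\right)} = \frac{1}{N + \left(4 + N N + N\right)} = \frac{1}{N + \left(4 + N^{2} + N\right)} = \frac{1}{N + \left(4 + N + N^{2}\right)} = \frac{1}{4 + N^{2} + 2 N}$)
$\frac{1}{-83456 + B{\left(-28 \right)}} = \frac{1}{-83456 + \frac{1}{4 + \left(-28\right)^{2} + 2 \left(-28\right)}} = \frac{1}{-83456 + \frac{1}{4 + 784 - 56}} = \frac{1}{-83456 + \frac{1}{732}} = \frac{1}{- \frac{61089791}{732}} = - \frac{732}{61089791}$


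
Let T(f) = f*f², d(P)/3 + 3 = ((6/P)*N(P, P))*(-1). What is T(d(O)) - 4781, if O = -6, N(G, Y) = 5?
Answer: -4565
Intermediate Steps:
d(P) = -9 - 90/P (d(P) = -9 + 3*(((6/P)*5)*(-1)) = -9 + 3*((30/P)*(-1)) = -9 + 3*(-30/P) = -9 - 90/P)
T(f) = f³
T(d(O)) - 4781 = (-9 - 90/(-6))³ - 4781 = (-9 - 90*(-⅙))³ - 4781 = (-9 + 15)³ - 4781 = 6³ - 4781 = 216 - 4781 = -4565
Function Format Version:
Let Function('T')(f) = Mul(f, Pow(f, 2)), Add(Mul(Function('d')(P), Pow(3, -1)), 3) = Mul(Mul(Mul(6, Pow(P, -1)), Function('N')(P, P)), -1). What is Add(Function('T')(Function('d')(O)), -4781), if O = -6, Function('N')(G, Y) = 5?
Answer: -4565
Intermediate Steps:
Function('d')(P) = Add(-9, Mul(-90, Pow(P, -1))) (Function('d')(P) = Add(-9, Mul(3, Mul(Mul(Mul(6, Pow(P, -1)), 5), -1))) = Add(-9, Mul(3, Mul(Mul(30, Pow(P, -1)), -1))) = Add(-9, Mul(3, Mul(-30, Pow(P, -1)))) = Add(-9, Mul(-90, Pow(P, -1))))
Function('T')(f) = Pow(f, 3)
Add(Function('T')(Function('d')(O)), -4781) = Add(Pow(Add(-9, Mul(-90, Pow(-6, -1))), 3), -4781) = Add(Pow(Add(-9, Mul(-90, Rational(-1, 6))), 3), -4781) = Add(Pow(Add(-9, 15), 3), -4781) = Add(Pow(6, 3), -4781) = Add(216, -4781) = -4565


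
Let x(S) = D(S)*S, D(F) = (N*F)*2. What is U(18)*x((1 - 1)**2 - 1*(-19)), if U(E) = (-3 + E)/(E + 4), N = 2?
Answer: 10830/11 ≈ 984.54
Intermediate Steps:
D(F) = 4*F (D(F) = (2*F)*2 = 4*F)
U(E) = (-3 + E)/(4 + E)
x(S) = 4*S**2 (x(S) = (4*S)*S = 4*S**2)
U(18)*x((1 - 1)**2 - 1*(-19)) = ((-3 + 18)/(4 + 18))*(4*((1 - 1)**2 - 1*(-19))**2) = (15/22)*(4*(0**2 + 19)**2) = ((1/22)*15)*(4*(0 + 19)**2) = 15*(4*19**2)/22 = 15*(4*361)/22 = (15/22)*1444 = 10830/11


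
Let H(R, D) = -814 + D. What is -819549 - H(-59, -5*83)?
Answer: -818320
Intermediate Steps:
-819549 - H(-59, -5*83) = -819549 - (-814 - 5*83) = -819549 - (-814 - 415) = -819549 - 1*(-1229) = -819549 + 1229 = -818320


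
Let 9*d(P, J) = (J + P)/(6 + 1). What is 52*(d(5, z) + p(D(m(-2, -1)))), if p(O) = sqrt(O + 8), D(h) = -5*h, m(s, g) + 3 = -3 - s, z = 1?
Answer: 104/21 + 104*sqrt(7) ≈ 280.11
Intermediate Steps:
m(s, g) = -6 - s (m(s, g) = -3 + (-3 - s) = -6 - s)
d(P, J) = J/63 + P/63 (d(P, J) = ((J + P)/(6 + 1))/9 = ((J + P)/7)/9 = ((J + P)*(1/7))/9 = (J/7 + P/7)/9 = J/63 + P/63)
p(O) = sqrt(8 + O)
52*(d(5, z) + p(D(m(-2, -1)))) = 52*(((1/63)*1 + (1/63)*5) + sqrt(8 - 5*(-6 - 1*(-2)))) = 52*((1/63 + 5/63) + sqrt(8 - 5*(-6 + 2))) = 52*(2/21 + sqrt(8 - 5*(-4))) = 52*(2/21 + sqrt(8 + 20)) = 52*(2/21 + sqrt(28)) = 52*(2/21 + 2*sqrt(7)) = 104/21 + 104*sqrt(7)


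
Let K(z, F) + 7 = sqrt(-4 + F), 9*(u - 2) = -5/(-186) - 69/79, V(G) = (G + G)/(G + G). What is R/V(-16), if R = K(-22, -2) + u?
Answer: -673669/132246 + I*sqrt(6) ≈ -5.0941 + 2.4495*I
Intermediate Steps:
V(G) = 1 (V(G) = (2*G)/((2*G)) = (2*G)*(1/(2*G)) = 1)
u = 252053/132246 (u = 2 + (-5/(-186) - 69/79)/9 = 2 + (-5*(-1/186) - 69*1/79)/9 = 2 + (5/186 - 69/79)/9 = 2 + (1/9)*(-12439/14694) = 2 - 12439/132246 = 252053/132246 ≈ 1.9059)
K(z, F) = -7 + sqrt(-4 + F)
R = -673669/132246 + I*sqrt(6) (R = (-7 + sqrt(-4 - 2)) + 252053/132246 = (-7 + sqrt(-6)) + 252053/132246 = (-7 + I*sqrt(6)) + 252053/132246 = -673669/132246 + I*sqrt(6) ≈ -5.0941 + 2.4495*I)
R/V(-16) = (-673669/132246 + I*sqrt(6))/1 = (-673669/132246 + I*sqrt(6))*1 = -673669/132246 + I*sqrt(6)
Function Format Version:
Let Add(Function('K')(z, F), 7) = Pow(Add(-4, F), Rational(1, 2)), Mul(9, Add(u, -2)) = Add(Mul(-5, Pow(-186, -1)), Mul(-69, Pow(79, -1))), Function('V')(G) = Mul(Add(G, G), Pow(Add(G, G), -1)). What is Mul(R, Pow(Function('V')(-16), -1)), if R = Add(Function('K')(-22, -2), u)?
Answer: Add(Rational(-673669, 132246), Mul(I, Pow(6, Rational(1, 2)))) ≈ Add(-5.0941, Mul(2.4495, I))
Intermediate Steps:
Function('V')(G) = 1 (Function('V')(G) = Mul(Mul(2, G), Pow(Mul(2, G), -1)) = Mul(Mul(2, G), Mul(Rational(1, 2), Pow(G, -1))) = 1)
u = Rational(252053, 132246) (u = Add(2, Mul(Rational(1, 9), Add(Mul(-5, Pow(-186, -1)), Mul(-69, Pow(79, -1))))) = Add(2, Mul(Rational(1, 9), Add(Mul(-5, Rational(-1, 186)), Mul(-69, Rational(1, 79))))) = Add(2, Mul(Rational(1, 9), Add(Rational(5, 186), Rational(-69, 79)))) = Add(2, Mul(Rational(1, 9), Rational(-12439, 14694))) = Add(2, Rational(-12439, 132246)) = Rational(252053, 132246) ≈ 1.9059)
Function('K')(z, F) = Add(-7, Pow(Add(-4, F), Rational(1, 2)))
R = Add(Rational(-673669, 132246), Mul(I, Pow(6, Rational(1, 2)))) (R = Add(Add(-7, Pow(Add(-4, -2), Rational(1, 2))), Rational(252053, 132246)) = Add(Add(-7, Pow(-6, Rational(1, 2))), Rational(252053, 132246)) = Add(Add(-7, Mul(I, Pow(6, Rational(1, 2)))), Rational(252053, 132246)) = Add(Rational(-673669, 132246), Mul(I, Pow(6, Rational(1, 2)))) ≈ Add(-5.0941, Mul(2.4495, I)))
Mul(R, Pow(Function('V')(-16), -1)) = Mul(Add(Rational(-673669, 132246), Mul(I, Pow(6, Rational(1, 2)))), Pow(1, -1)) = Mul(Add(Rational(-673669, 132246), Mul(I, Pow(6, Rational(1, 2)))), 1) = Add(Rational(-673669, 132246), Mul(I, Pow(6, Rational(1, 2))))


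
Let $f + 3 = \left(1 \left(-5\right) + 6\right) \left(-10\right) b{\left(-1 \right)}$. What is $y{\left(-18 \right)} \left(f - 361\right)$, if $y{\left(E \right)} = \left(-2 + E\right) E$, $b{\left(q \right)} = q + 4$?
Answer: $-141840$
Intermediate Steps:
$b{\left(q \right)} = 4 + q$
$y{\left(E \right)} = E \left(-2 + E\right)$
$f = -33$ ($f = -3 + \left(1 \left(-5\right) + 6\right) \left(-10\right) \left(4 - 1\right) = -3 + \left(-5 + 6\right) \left(-10\right) 3 = -3 + 1 \left(-10\right) 3 = -3 - 30 = -33$)
$y{\left(-18 \right)} \left(f - 361\right) = - 18 \left(-2 - 18\right) \left(-33 - 361\right) = \left(-18\right) \left(-20\right) \left(-394\right) = 360 \left(-394\right) = -141840$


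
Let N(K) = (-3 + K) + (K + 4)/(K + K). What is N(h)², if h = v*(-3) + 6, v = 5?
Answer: 44521/324 ≈ 137.41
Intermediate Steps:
h = -9 (h = 5*(-3) + 6 = -15 + 6 = -9)
N(K) = -3 + K + (4 + K)/(2*K) (N(K) = (-3 + K) + (4 + K)/((2*K)) = (-3 + K) + (4 + K)*(1/(2*K)) = (-3 + K) + (4 + K)/(2*K) = -3 + K + (4 + K)/(2*K))
N(h)² = (-5/2 - 9 + 2/(-9))² = (-5/2 - 9 + 2*(-⅑))² = (-5/2 - 9 - 2/9)² = (-211/18)² = 44521/324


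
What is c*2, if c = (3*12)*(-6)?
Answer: -432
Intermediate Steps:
c = -216 (c = 36*(-6) = -216)
c*2 = -216*2 = -432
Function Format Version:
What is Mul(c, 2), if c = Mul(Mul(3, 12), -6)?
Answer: -432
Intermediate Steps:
c = -216 (c = Mul(36, -6) = -216)
Mul(c, 2) = Mul(-216, 2) = -432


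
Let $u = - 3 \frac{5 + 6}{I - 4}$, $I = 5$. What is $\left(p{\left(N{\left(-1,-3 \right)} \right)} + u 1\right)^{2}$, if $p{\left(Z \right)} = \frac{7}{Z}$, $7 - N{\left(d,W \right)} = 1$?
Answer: $\frac{36481}{36} \approx 1013.4$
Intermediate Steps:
$N{\left(d,W \right)} = 6$ ($N{\left(d,W \right)} = 7 - 1 = 6$)
$u = -33$ ($u = - 3 \frac{5 + 6}{5 - 4} = - 3 \cdot \frac{11}{1} = - 3 \cdot 11 \cdot 1 = \left(-3\right) 11 = -33$)
$\left(p{\left(N{\left(-1,-3 \right)} \right)} + u 1\right)^{2} = \left(\frac{7}{6} - 33\right)^{2} = \left(- \frac{191}{6}\right)^{2} = \frac{36481}{36}$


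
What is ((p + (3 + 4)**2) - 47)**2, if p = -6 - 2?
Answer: 36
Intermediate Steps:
p = -8
((p + (3 + 4)**2) - 47)**2 = ((-8 + (3 + 4)**2) - 47)**2 = ((-8 + 7**2) - 47)**2 = ((-8 + 49) - 47)**2 = (41 - 47)**2 = (-6)**2 = 36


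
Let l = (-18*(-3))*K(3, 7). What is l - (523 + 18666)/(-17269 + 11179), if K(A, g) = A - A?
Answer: 19189/6090 ≈ 3.1509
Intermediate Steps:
K(A, g) = 0
l = 0 (l = -18*(-3)*0 = 54*0 = 0)
l - (523 + 18666)/(-17269 + 11179) = 0 - (523 + 18666)/(-17269 + 11179) = 0 - 19189/(-6090) = 0 - 19189*(-1)/6090 = 0 - 1*(-19189/6090) = 0 + 19189/6090 = 19189/6090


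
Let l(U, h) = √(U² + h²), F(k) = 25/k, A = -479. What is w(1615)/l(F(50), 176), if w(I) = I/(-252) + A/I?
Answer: -2728933*√123905/25213428450 ≈ -0.038098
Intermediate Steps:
w(I) = -479/I - I/252 (w(I) = I/(-252) - 479/I = I*(-1/252) - 479/I = -I/252 - 479/I = -479/I - I/252)
w(1615)/l(F(50), 176) = (-479/1615 - 1/252*1615)/(√((25/50)² + 176²)) = (-479*1/1615 - 1615/252)/(√((25*(1/50))² + 30976)) = (-479/1615 - 1615/252)/(√((½)² + 30976)) = -2728933/(406980*√(¼ + 30976)) = -2728933*2*√123905/123905/406980 = -2728933*√123905/25213428450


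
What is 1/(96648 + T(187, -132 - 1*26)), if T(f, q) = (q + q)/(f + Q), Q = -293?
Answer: 53/5122502 ≈ 1.0346e-5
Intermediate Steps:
T(f, q) = 2*q/(-293 + f) (T(f, q) = (q + q)/(f - 293) = (2*q)/(-293 + f) = 2*q/(-293 + f))
1/(96648 + T(187, -132 - 1*26)) = 1/(96648 + 2*(-132 - 1*26)/(-293 + 187)) = 1/(96648 + 2*(-132 - 26)/(-106)) = 1/(96648 + 2*(-158)*(-1/106)) = 1/(96648 + 158/53) = 1/(5122502/53) = 53/5122502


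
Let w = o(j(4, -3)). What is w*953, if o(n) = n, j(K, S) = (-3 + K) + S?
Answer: -1906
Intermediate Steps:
j(K, S) = -3 + K + S
w = -2 (w = -3 + 4 - 3 = -2)
w*953 = -2*953 = -1906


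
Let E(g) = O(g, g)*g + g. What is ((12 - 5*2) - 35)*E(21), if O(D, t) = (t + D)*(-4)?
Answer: 115731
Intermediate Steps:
O(D, t) = -4*D - 4*t (O(D, t) = (D + t)*(-4) = -4*D - 4*t)
E(g) = g - 8*g**2 (E(g) = (-4*g - 4*g)*g + g = (-8*g)*g + g = -8*g**2 + g = g - 8*g**2)
((12 - 5*2) - 35)*E(21) = ((12 - 5*2) - 35)*(21*(1 - 8*21)) = ((12 - 10) - 35)*(21*(1 - 168)) = (2 - 35)*(21*(-167)) = -33*(-3507) = 115731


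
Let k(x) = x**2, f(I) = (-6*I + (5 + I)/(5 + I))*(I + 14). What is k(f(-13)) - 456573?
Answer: -450332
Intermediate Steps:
f(I) = (1 - 6*I)*(14 + I) (f(I) = (-6*I + 1)*(14 + I) = (1 - 6*I)*(14 + I))
k(f(-13)) - 456573 = (14 - 83*(-13) - 6*(-13)**2)**2 - 456573 = (14 + 1079 - 6*169)**2 - 456573 = (14 + 1079 - 1014)**2 - 456573 = 79**2 - 456573 = 6241 - 456573 = -450332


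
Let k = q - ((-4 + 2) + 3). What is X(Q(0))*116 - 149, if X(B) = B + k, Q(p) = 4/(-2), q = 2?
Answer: -265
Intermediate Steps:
Q(p) = -2 (Q(p) = 4*(-½) = -2)
k = 1 (k = 2 - ((-4 + 2) + 3) = 2 - (-2 + 3) = 2 - 1*1 = 2 - 1 = 1)
X(B) = 1 + B (X(B) = B + 1 = 1 + B)
X(Q(0))*116 - 149 = (1 - 2)*116 - 149 = -1*116 - 149 = -116 - 149 = -265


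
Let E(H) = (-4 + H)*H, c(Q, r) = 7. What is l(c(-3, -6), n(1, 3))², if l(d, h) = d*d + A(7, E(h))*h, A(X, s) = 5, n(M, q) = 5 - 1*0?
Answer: 5476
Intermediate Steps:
E(H) = H*(-4 + H)
n(M, q) = 5 (n(M, q) = 5 + 0 = 5)
l(d, h) = d² + 5*h (l(d, h) = d*d + 5*h = d² + 5*h)
l(c(-3, -6), n(1, 3))² = (7² + 5*5)² = (49 + 25)² = 74² = 5476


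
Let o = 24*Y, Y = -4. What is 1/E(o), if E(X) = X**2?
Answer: 1/9216 ≈ 0.00010851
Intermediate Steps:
o = -96 (o = 24*(-4) = -96)
1/E(o) = 1/((-96)**2) = 1/9216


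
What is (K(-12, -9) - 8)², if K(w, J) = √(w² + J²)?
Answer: 49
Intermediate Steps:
K(w, J) = √(J² + w²)
(K(-12, -9) - 8)² = (√((-9)² + (-12)²) - 8)² = (√(81 + 144) - 8)² = (√225 - 8)² = (15 - 8)² = 7² = 49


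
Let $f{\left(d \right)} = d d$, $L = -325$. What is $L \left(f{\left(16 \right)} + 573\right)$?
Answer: $-269425$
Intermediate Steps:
$f{\left(d \right)} = d^{2}$
$L \left(f{\left(16 \right)} + 573\right) = - 325 \left(16^{2} + 573\right) = - 325 \left(256 + 573\right) = \left(-325\right) 829 = -269425$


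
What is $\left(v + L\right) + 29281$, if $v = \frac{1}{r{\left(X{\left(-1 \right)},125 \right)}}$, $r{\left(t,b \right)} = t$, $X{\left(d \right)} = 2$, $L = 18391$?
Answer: $\frac{95345}{2} \approx 47673.0$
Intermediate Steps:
$v = \frac{1}{2} \approx 0.5$
$\left(v + L\right) + 29281 = \left(\frac{1}{2} + 18391\right) + 29281 = \frac{36783}{2} + 29281 = \frac{95345}{2}$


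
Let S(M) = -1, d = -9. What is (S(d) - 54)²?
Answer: 3025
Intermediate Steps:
(S(d) - 54)² = (-1 - 54)² = (-55)² = 3025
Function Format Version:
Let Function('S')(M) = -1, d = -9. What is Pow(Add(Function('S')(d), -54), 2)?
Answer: 3025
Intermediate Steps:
Pow(Add(Function('S')(d), -54), 2) = Pow(Add(-1, -54), 2) = Pow(-55, 2) = 3025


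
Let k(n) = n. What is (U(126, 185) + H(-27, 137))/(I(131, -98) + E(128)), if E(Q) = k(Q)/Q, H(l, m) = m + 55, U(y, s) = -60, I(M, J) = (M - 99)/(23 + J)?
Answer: 9900/43 ≈ 230.23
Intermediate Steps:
I(M, J) = (-99 + M)/(23 + J)
H(l, m) = 55 + m
E(Q) = 1 (E(Q) = Q/Q = 1)
(U(126, 185) + H(-27, 137))/(I(131, -98) + E(128)) = (-60 + (55 + 137))/((-99 + 131)/(23 - 98) + 1) = (-60 + 192)/(32/(-75) + 1) = 132/(-1/75*32 + 1) = 132/(-32/75 + 1) = 132/(43/75) = 132*(75/43) = 9900/43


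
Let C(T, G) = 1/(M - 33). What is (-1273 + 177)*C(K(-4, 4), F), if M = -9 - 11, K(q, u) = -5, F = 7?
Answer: 1096/53 ≈ 20.679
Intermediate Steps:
M = -20
C(T, G) = -1/53 (C(T, G) = 1/(-20 - 33) = 1/(-53) = -1/53)
(-1273 + 177)*C(K(-4, 4), F) = (-1273 + 177)*(-1/53) = -1096*(-1/53) = 1096/53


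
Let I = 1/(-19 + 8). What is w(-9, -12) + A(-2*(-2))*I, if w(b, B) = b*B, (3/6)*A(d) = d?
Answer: 1180/11 ≈ 107.27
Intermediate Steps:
A(d) = 2*d
w(b, B) = B*b
I = -1/11 (I = 1/(-11) = -1/11 ≈ -0.090909)
w(-9, -12) + A(-2*(-2))*I = -12*(-9) + (2*(-2*(-2)))*(-1/11) = 108 + (2*4)*(-1/11) = 108 + 8*(-1/11) = 108 - 8/11 = 1180/11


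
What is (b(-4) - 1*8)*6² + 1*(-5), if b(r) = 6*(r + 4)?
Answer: -293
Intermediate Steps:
b(r) = 24 + 6*r (b(r) = 6*(4 + r) = 24 + 6*r)
(b(-4) - 1*8)*6² + 1*(-5) = ((24 + 6*(-4)) - 1*8)*6² + 1*(-5) = ((24 - 24) - 8)*36 - 5 = (0 - 8)*36 - 5 = -8*36 - 5 = -288 - 5 = -293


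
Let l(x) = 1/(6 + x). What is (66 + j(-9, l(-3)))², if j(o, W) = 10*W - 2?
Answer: 40804/9 ≈ 4533.8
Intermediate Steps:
j(o, W) = -2 + 10*W
(66 + j(-9, l(-3)))² = (66 + (-2 + 10/(6 - 3)))² = (66 + (-2 + 10/3))² = (66 + 4/3)² = (202/3)² = 40804/9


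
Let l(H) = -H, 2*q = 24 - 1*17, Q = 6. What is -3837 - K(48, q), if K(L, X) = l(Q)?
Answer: -3831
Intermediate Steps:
q = 7/2 (q = (24 - 1*17)/2 = (24 - 17)/2 = (½)*7 = 7/2 ≈ 3.5000)
K(L, X) = -6 (K(L, X) = -1*6 = -6)
-3837 - K(48, q) = -3837 - 1*(-6) = -3837 + 6 = -3831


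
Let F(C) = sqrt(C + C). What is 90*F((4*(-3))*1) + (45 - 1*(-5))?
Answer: 50 + 180*I*sqrt(6) ≈ 50.0 + 440.91*I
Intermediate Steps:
F(C) = sqrt(2)*sqrt(C) (F(C) = sqrt(2*C) = sqrt(2)*sqrt(C))
90*F((4*(-3))*1) + (45 - 1*(-5)) = 90*(sqrt(2)*sqrt((4*(-3))*1)) + (45 - 1*(-5)) = 90*(sqrt(2)*sqrt(-12*1)) + (45 + 5) = 90*(sqrt(2)*sqrt(-12)) + 50 = 90*(sqrt(2)*(2*I*sqrt(3))) + 50 = 90*(2*I*sqrt(6)) + 50 = 180*I*sqrt(6) + 50 = 50 + 180*I*sqrt(6)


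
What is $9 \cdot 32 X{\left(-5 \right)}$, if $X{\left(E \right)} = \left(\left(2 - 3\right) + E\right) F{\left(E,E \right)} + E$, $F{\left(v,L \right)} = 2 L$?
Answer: $15840$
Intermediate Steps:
$X{\left(E \right)} = E + 2 E \left(-1 + E\right)$ ($X{\left(E \right)} = \left(\left(2 - 3\right) + E\right) 2 E + E = \left(-1 + E\right) 2 E + E = 2 E \left(-1 + E\right) + E = E + 2 E \left(-1 + E\right)$)
$9 \cdot 32 X{\left(-5 \right)} = 9 \cdot 32 \left(- 5 \left(-1 + 2 \left(-5\right)\right)\right) = 288 \left(- 5 \left(-1 - 10\right)\right) = 288 \left(\left(-5\right) \left(-11\right)\right) = 288 \cdot 55 = 15840$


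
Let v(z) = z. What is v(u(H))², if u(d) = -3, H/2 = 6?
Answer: 9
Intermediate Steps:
H = 12 (H = 2*6 = 12)
v(u(H))² = (-3)² = 9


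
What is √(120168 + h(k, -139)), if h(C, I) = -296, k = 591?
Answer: 8*√1873 ≈ 346.23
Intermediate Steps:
√(120168 + h(k, -139)) = √(120168 - 296) = √119872 = 8*√1873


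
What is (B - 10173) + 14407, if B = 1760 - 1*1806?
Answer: 4188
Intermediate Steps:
B = -46 (B = 1760 - 1806 = -46)
(B - 10173) + 14407 = (-46 - 10173) + 14407 = -10219 + 14407 = 4188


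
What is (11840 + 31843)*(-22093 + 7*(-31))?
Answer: -974567730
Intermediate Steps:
(11840 + 31843)*(-22093 + 7*(-31)) = 43683*(-22093 - 217) = 43683*(-22310) = -974567730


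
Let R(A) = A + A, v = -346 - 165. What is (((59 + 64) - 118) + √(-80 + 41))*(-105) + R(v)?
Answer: -1547 - 105*I*√39 ≈ -1547.0 - 655.72*I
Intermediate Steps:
v = -511
R(A) = 2*A
(((59 + 64) - 118) + √(-80 + 41))*(-105) + R(v) = (((59 + 64) - 118) + √(-80 + 41))*(-105) + 2*(-511) = ((123 - 118) + √(-39))*(-105) - 1022 = (5 + I*√39)*(-105) - 1022 = (-525 - 105*I*√39) - 1022 = -1547 - 105*I*√39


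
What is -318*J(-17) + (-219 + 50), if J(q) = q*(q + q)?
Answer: -183973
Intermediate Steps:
J(q) = 2*q² (J(q) = q*(2*q) = 2*q²)
-318*J(-17) + (-219 + 50) = -636*(-17)² + (-219 + 50) = -636*289 - 169 = -318*578 - 169 = -183804 - 169 = -183973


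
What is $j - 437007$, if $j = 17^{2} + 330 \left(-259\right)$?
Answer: $-522188$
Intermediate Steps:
$j = -85181$ ($j = 289 - 85470 = -85181$)
$j - 437007 = -85181 - 437007 = -522188$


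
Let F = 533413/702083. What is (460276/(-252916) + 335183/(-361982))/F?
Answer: -44123243484821195/12208628659803614 ≈ -3.6141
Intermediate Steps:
F = 533413/702083 (F = 533413*(1/702083) = 533413/702083 ≈ 0.75976)
(460276/(-252916) + 335183/(-361982))/F = (460276/(-252916) + 335183/(-361982))/(533413/702083) = (460276*(-1/252916) + 335183*(-1/361982))*(702083/533413) = (-115069/63229 - 335183/361982)*(702083/533413) = -62846192665/22887759878*702083/533413 = -44123243484821195/12208628659803614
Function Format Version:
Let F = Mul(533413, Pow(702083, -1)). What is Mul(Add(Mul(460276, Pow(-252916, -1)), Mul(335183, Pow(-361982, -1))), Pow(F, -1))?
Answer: Rational(-44123243484821195, 12208628659803614) ≈ -3.6141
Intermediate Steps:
F = Rational(533413, 702083) (F = Mul(533413, Rational(1, 702083)) = Rational(533413, 702083) ≈ 0.75976)
Mul(Add(Mul(460276, Pow(-252916, -1)), Mul(335183, Pow(-361982, -1))), Pow(F, -1)) = Mul(Add(Mul(460276, Pow(-252916, -1)), Mul(335183, Pow(-361982, -1))), Pow(Rational(533413, 702083), -1)) = Mul(Add(Mul(460276, Rational(-1, 252916)), Mul(335183, Rational(-1, 361982))), Rational(702083, 533413)) = Mul(Add(Rational(-115069, 63229), Rational(-335183, 361982)), Rational(702083, 533413)) = Mul(Rational(-62846192665, 22887759878), Rational(702083, 533413)) = Rational(-44123243484821195, 12208628659803614)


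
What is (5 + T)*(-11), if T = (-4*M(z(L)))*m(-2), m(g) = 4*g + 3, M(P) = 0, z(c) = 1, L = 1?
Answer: -55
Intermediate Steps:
m(g) = 3 + 4*g
T = 0 (T = (-4*0)*(3 + 4*(-2)) = 0*(3 - 8) = 0*(-5) = 0)
(5 + T)*(-11) = (5 + 0)*(-11) = 5*(-11) = -55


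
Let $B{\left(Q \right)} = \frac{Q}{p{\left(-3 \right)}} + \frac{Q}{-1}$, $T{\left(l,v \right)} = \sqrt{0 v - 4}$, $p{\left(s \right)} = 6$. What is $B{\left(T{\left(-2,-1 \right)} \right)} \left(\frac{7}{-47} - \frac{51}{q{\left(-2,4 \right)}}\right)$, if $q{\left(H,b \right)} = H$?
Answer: $- \frac{11915 i}{282} \approx - 42.252 i$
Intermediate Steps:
$T{\left(l,v \right)} = 2 i$ ($T{\left(l,v \right)} = \sqrt{0 - 4} = \sqrt{-4} = 2 i$)
$B{\left(Q \right)} = - \frac{5 Q}{6}$ ($B{\left(Q \right)} = \frac{Q}{6} + \frac{Q}{-1} = Q \frac{1}{6} + Q \left(-1\right) = \frac{Q}{6} - Q = - \frac{5 Q}{6}$)
$B{\left(T{\left(-2,-1 \right)} \right)} \left(\frac{7}{-47} - \frac{51}{q{\left(-2,4 \right)}}\right) = - \frac{5 \cdot 2 i}{6} \left(\frac{7}{-47} - \frac{51}{-2}\right) = - \frac{5 i}{3} \left(7 \left(- \frac{1}{47}\right) - - \frac{51}{2}\right) = - \frac{5 i}{3} \left(- \frac{7}{47} + \frac{51}{2}\right) = - \frac{5 i}{3} \cdot \frac{2383}{94} = - \frac{11915 i}{282}$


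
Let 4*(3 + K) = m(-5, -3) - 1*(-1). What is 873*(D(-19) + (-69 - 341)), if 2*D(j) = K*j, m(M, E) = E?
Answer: -1315611/4 ≈ -3.2890e+5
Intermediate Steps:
K = -7/2 (K = -3 + (-3 - 1*(-1))/4 = -3 + (-3 + 1)/4 = -3 + (¼)*(-2) = -3 - ½ = -7/2 ≈ -3.5000)
D(j) = -7*j/4 (D(j) = (-7*j/2)/2 = -7*j/4)
873*(D(-19) + (-69 - 341)) = 873*(-7/4*(-19) + (-69 - 341)) = 873*(133/4 - 410) = 873*(-1507/4) = -1315611/4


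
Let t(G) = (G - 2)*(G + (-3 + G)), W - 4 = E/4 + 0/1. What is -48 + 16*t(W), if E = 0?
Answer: 112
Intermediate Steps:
W = 4 (W = 4 + (0/4 + 0/1) = 4 + (0*(¼) + 0*1) = 4 + (0 + 0) = 4 + 0 = 4)
t(G) = (-3 + 2*G)*(-2 + G) (t(G) = (-2 + G)*(-3 + 2*G) = (-3 + 2*G)*(-2 + G))
-48 + 16*t(W) = -48 + 16*(6 - 7*4 + 2*4²) = -48 + 16*(6 - 28 + 2*16) = -48 + 16*(6 - 28 + 32) = -48 + 16*10 = -48 + 160 = 112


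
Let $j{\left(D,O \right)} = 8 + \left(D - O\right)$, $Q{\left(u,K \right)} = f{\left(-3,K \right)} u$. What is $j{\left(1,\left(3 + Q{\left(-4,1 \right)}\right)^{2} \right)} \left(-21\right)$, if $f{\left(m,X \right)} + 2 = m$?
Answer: $10920$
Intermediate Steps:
$f{\left(m,X \right)} = -2 + m$
$Q{\left(u,K \right)} = - 5 u$ ($Q{\left(u,K \right)} = \left(-2 - 3\right) u = - 5 u$)
$j{\left(D,O \right)} = 8 + D - O$
$j{\left(1,\left(3 + Q{\left(-4,1 \right)}\right)^{2} \right)} \left(-21\right) = \left(8 + 1 - \left(3 - -20\right)^{2}\right) \left(-21\right) = \left(8 + 1 - \left(3 + 20\right)^{2}\right) \left(-21\right) = \left(8 + 1 - 23^{2}\right) \left(-21\right) = \left(8 + 1 - 529\right) \left(-21\right) = \left(-520\right) \left(-21\right) = 10920$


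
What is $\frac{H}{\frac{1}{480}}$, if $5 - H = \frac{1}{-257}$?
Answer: $\frac{617280}{257} \approx 2401.9$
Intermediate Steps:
$H = \frac{1286}{257}$ ($H = 5 - \frac{1}{-257} = 5 - - \frac{1}{257} = 5 + \frac{1}{257} = \frac{1286}{257} \approx 5.0039$)
$\frac{H}{\frac{1}{480}} = \frac{1286}{257 \cdot \frac{1}{480}} = \frac{1286 \frac{1}{\frac{1}{480}}}{257} = \frac{1286}{257} \cdot 480 = \frac{617280}{257}$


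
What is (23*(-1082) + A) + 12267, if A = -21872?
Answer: -34491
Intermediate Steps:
(23*(-1082) + A) + 12267 = (23*(-1082) - 21872) + 12267 = (-24886 - 21872) + 12267 = -46758 + 12267 = -34491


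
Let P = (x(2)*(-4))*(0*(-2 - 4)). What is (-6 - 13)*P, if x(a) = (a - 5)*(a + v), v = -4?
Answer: 0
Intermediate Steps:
x(a) = (-5 + a)*(-4 + a) (x(a) = (a - 5)*(a - 4) = (-5 + a)*(-4 + a))
P = 0 (P = ((20 + 2² - 9*2)*(-4))*(0*(-2 - 4)) = ((20 + 4 - 18)*(-4))*(0*(-6)) = (6*(-4))*0 = -24*0 = 0)
(-6 - 13)*P = (-6 - 13)*0 = -19*0 = 0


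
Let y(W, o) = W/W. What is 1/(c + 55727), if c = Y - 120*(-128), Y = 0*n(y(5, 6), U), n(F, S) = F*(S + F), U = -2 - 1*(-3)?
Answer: 1/71087 ≈ 1.4067e-5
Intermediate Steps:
y(W, o) = 1
U = 1 (U = -2 + 3 = 1)
n(F, S) = F*(F + S)
Y = 0 (Y = 0*(1*(1 + 1)) = 0*(1*2) = 0*2 = 0)
c = 15360 (c = 0 - 120*(-128) = 0 + 15360 = 15360)
1/(c + 55727) = 1/(15360 + 55727) = 1/71087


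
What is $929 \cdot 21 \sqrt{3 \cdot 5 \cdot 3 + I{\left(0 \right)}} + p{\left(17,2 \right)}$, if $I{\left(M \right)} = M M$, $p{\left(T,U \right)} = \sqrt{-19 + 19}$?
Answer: $58527 \sqrt{5} \approx 1.3087 \cdot 10^{5}$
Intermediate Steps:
$p{\left(T,U \right)} = 0$ ($p{\left(T,U \right)} = \sqrt{0} = 0$)
$I{\left(M \right)} = M^{2}$
$929 \cdot 21 \sqrt{3 \cdot 5 \cdot 3 + I{\left(0 \right)}} + p{\left(17,2 \right)} = 929 \cdot 21 \sqrt{3 \cdot 5 \cdot 3 + 0^{2}} + 0 = 929 \cdot 21 \sqrt{15 \cdot 3 + 0} + 0 = 929 \cdot 21 \sqrt{45 + 0} + 0 = 929 \cdot 21 \sqrt{45} + 0 = 929 \cdot 21 \cdot 3 \sqrt{5} + 0 = 929 \cdot 63 \sqrt{5} + 0 = 58527 \sqrt{5} + 0 = 58527 \sqrt{5}$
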